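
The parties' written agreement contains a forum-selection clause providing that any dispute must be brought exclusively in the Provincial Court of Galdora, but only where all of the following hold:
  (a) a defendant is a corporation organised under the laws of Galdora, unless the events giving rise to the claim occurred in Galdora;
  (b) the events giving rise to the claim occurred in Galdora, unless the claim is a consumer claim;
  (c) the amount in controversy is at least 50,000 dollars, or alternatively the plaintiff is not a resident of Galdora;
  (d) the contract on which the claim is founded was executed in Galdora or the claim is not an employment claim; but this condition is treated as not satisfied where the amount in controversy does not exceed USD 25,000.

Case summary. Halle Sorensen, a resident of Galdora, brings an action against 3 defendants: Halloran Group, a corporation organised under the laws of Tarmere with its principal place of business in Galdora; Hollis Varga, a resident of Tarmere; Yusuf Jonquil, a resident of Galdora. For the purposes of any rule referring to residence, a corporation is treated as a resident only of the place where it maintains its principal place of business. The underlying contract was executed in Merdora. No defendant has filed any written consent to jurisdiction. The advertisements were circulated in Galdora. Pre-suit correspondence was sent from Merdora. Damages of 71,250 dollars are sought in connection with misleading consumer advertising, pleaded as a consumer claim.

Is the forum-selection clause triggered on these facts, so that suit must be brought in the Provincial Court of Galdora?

Yes

The Provincial Court of Galdora:
  (a) The corporate defendant(s) are organised in Tarmere, not Galdora. But the operative events occurred in Galdora, and the 'unless' clause therefore excuses the requirement. Condition met.
  (b) The operative events occurred in Galdora. Satisfied.
  (c) The amount in controversy is 71,250 dollars, which meets the USD 50,000 floor, so one alternative holds. Met.
  (d) The claim is a consumer claim, not an employment claim, so this disjunct is met. And the carve-out is inapplicable — the amount in controversy is $71,250, above the USD 25,000 ceiling. Condition met.
  → The clause applies.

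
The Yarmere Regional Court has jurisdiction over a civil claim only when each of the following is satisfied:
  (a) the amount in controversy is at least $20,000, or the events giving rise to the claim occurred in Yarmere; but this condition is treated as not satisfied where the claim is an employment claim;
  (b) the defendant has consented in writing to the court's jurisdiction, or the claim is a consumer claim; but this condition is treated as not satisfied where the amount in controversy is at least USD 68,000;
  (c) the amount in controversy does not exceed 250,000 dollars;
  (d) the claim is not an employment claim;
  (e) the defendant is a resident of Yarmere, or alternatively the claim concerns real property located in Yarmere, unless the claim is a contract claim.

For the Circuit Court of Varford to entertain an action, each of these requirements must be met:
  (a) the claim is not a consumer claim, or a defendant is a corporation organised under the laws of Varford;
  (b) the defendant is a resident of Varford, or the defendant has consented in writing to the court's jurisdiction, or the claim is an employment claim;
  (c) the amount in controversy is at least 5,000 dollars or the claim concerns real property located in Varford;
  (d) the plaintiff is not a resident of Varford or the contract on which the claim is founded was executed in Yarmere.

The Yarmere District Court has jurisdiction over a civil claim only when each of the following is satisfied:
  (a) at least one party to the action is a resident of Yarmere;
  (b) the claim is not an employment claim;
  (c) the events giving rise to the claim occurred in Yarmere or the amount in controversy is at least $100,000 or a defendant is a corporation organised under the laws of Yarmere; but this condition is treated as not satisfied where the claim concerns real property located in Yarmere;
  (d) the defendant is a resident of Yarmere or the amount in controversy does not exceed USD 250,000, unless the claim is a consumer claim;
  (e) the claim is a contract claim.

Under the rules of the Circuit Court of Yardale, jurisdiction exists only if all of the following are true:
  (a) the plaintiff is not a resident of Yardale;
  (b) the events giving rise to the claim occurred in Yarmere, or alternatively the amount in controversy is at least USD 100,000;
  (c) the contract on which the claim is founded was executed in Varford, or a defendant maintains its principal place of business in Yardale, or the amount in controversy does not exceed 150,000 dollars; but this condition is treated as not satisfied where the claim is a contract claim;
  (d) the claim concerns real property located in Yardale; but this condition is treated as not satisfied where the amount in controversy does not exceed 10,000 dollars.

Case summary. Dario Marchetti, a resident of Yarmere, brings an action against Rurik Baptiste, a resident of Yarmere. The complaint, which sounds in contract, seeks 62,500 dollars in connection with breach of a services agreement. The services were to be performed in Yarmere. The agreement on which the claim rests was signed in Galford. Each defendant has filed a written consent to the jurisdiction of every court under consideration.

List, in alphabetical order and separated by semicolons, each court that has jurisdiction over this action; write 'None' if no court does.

The Yarmere Regional Court:
  (a) The amount in controversy is $62,500, which meets the USD 20,000 floor, so this disjunct is met. The carve-out does not apply: the claim is a contract claim, not an employment claim. Satisfied.
  (b) Every defendant has filed written consent, so one alternative holds. The exception is not triggered, since the amount in controversy is USD 62,500, below the 68,000 dollars floor. Satisfied.
  (c) The amount in controversy is 62,500 dollars, within the 250,000 dollars ceiling. Satisfied.
  (d) The claim is a contract claim, not an employment claim. Satisfied.
  (e) The defendant resides in Yarmere, so this disjunct is met. Satisfied.
  → The court has jurisdiction.
The Circuit Court of Varford:
  (a) The claim is a contract claim, not a consumer claim, so one alternative holds. Satisfied.
  (b) Every defendant has filed written consent — that alternative is enough. Met.
  (c) The amount in controversy is 62,500 dollars, which meets the 5,000 dollars floor, so one alternative holds. Condition met.
  (d) The plaintiff resides in Yarmere, which is not Varford, so one alternative holds. Met.
  → Every requirement is satisfied — jurisdiction.
The Yarmere District Court:
  (a) Dario Marchetti resides in Yarmere. Met.
  (b) The claim is a contract claim, not an employment claim. Condition met.
  (c) The operative events occurred in Yarmere — that alternative is enough. The exception is not triggered, since the claim does not concern real property. Satisfied.
  (d) The defendant resides in Yarmere, so this disjunct is met. Condition met.
  (e) The claim is a contract claim. Met.
  → Every requirement is satisfied — jurisdiction.
The Circuit Court of Yardale:
  (a) The plaintiff resides in Yarmere, which is not Yardale. Met.
  (b) The operative events occurred in Yarmere — that alternative is enough. Met.
  (c) The amount in controversy is 62,500 dollars, within the $150,000 ceiling, so this disjunct is met. But the carve-out bites: the claim is a contract claim. Fails.
  (d) The claim does not concern real property. Not met.
  → At least one condition fails; no jurisdiction.

the Circuit Court of Varford; the Yarmere District Court; the Yarmere Regional Court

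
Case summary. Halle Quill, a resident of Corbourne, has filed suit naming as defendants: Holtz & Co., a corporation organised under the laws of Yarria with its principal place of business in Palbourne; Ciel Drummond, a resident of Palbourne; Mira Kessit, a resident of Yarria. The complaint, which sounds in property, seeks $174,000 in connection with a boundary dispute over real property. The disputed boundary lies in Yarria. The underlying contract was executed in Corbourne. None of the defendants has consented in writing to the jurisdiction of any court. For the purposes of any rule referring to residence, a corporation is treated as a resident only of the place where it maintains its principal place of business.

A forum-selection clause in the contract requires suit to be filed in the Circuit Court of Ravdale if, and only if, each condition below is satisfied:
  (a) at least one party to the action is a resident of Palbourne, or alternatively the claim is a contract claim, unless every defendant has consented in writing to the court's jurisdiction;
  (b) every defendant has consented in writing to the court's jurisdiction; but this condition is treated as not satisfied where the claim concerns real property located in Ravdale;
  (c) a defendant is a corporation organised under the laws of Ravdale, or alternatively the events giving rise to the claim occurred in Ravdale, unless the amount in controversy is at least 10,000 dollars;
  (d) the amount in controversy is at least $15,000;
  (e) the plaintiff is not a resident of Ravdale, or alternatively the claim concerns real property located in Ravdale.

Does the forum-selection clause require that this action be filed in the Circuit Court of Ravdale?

No

The Circuit Court of Ravdale:
  (a) Holtz & Co. resides in Palbourne, so this disjunct is met. Condition met.
  (b) No such written consent has been filed. Not satisfied.
  (c) The corporate defendant(s) are organised in Yarria, not Ravdale; the operative events occurred in Yarria, not Ravdale — every alternative fails. However, the amount in controversy is $174,000, which meets the 10,000 dollars floor, so the 'unless' proviso supplies this condition. Satisfied.
  (d) The amount in controversy is $174,000, which meets the USD 15,000 floor. Satisfied.
  (e) The plaintiff resides in Corbourne, which is not Ravdale, so one alternative holds. Met.
  → The clause does not apply.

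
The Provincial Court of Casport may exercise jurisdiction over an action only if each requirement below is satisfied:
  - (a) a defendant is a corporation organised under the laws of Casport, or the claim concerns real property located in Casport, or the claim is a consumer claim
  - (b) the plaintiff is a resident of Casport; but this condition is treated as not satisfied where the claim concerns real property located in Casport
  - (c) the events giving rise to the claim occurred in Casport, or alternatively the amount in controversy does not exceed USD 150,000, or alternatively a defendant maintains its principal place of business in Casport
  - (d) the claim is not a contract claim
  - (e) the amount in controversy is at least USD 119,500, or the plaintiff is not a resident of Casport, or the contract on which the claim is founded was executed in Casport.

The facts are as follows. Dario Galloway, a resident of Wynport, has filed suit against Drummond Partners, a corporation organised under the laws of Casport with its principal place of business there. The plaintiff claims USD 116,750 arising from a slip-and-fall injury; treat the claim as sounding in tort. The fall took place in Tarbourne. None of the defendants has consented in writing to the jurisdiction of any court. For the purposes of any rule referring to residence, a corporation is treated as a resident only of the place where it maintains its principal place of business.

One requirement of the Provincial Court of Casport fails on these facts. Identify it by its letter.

(b)

The Provincial Court of Casport:
  (a) Drummond Partners is organised under the laws of Casport — that alternative is enough. Met.
  (b) The plaintiff resides in Wynport, not Casport. Fails.
  (c) The amount in controversy is USD 116,750, within the $150,000 ceiling, so one alternative holds. Condition met.
  (d) The claim is a tort claim, not a contract claim. Condition met.
  (e) The plaintiff resides in Wynport, which is not Casport — that alternative is enough. Met.
Only condition (b) fails.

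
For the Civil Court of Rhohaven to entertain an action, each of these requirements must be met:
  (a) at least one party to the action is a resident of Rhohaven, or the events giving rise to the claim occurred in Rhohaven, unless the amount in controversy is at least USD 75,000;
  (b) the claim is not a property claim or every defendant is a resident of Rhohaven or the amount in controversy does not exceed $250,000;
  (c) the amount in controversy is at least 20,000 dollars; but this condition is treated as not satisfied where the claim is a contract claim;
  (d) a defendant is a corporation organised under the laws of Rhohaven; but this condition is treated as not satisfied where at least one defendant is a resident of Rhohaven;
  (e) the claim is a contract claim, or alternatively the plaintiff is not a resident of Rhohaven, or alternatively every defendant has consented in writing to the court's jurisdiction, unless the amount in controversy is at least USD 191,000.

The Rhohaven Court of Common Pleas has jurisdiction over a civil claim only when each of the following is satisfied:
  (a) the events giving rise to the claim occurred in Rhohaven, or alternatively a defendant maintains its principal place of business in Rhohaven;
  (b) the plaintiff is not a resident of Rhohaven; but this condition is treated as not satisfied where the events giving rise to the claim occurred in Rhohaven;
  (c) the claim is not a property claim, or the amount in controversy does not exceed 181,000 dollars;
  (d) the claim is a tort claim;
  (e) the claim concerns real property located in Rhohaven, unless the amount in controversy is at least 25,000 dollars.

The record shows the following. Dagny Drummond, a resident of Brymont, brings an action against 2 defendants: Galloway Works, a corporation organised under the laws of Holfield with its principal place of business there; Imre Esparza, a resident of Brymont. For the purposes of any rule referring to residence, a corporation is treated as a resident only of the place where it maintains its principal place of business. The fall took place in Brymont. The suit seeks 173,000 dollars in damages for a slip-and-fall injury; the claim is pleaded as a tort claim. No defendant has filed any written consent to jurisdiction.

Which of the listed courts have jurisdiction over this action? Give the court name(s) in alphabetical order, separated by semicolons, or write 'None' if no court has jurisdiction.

None

The Civil Court of Rhohaven:
  (a) No party resides in Rhohaven; the operative events occurred in Brymont, not Rhohaven — every alternative fails. However, the amount in controversy is $173,000, which meets the $75,000 floor, so the 'unless' proviso supplies this condition. Satisfied.
  (b) The claim is a tort claim, not a property claim, so one alternative holds. Condition met.
  (c) The amount in controversy is $173,000, which meets the USD 20,000 floor. The exception is not triggered, since the claim is a tort claim, not a contract claim. Met.
  (d) The corporate defendant(s) are organised in Holfield, not Rhohaven. Condition not met.
  (e) The plaintiff resides in Brymont, which is not Rhohaven, so one alternative holds. Satisfied.
  → At least one condition fails; no jurisdiction.
The Rhohaven Court of Common Pleas:
  (a) The operative events occurred in Brymont, not Rhohaven; the corporate defendant(s) have their principal place of business in Holfield, not Rhohaven — none of the alternatives is met. Fails.
  (b) The plaintiff resides in Brymont, which is not Rhohaven. The exception is not triggered, since the operative events occurred in Brymont, not Rhohaven. Met.
  (c) The claim is a tort claim, not a property claim, which satisfies one of the alternatives. Met.
  (d) The claim is a tort claim. Satisfied.
  (e) The claim does not concern real property. But the amount in controversy is $173,000, which meets the 25,000 dollars floor, and the 'unless' clause therefore excuses the requirement. Condition met.
  → Not every requirement is met — no jurisdiction.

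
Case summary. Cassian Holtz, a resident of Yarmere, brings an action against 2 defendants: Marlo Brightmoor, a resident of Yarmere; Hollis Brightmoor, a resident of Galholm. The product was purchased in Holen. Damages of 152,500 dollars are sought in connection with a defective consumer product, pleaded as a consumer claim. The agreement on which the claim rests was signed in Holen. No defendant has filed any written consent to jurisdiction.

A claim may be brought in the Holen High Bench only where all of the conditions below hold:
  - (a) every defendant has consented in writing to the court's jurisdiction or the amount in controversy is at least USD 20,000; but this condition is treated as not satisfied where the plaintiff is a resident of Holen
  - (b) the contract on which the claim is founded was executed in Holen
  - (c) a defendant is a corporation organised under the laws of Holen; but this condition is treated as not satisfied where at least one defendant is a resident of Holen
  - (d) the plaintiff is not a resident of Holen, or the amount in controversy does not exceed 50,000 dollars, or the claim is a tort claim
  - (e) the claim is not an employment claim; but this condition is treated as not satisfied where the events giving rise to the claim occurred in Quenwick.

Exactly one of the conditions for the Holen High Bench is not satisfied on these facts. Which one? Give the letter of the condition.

The Holen High Bench:
  (a) The amount in controversy is USD 152,500, which meets the USD 20,000 floor, so one alternative holds. And the carve-out is inapplicable — the plaintiff resides in Yarmere, not Holen. Met.
  (b) The contract was executed in Holen. Satisfied.
  (c) No defendant is a corporation. Not satisfied.
  (d) The plaintiff resides in Yarmere, which is not Holen — that alternative is enough. Satisfied.
  (e) The claim is a consumer claim, not an employment claim. The carve-out does not apply: the operative events occurred in Holen, not Quenwick. Satisfied.
Only condition (c) fails.

(c)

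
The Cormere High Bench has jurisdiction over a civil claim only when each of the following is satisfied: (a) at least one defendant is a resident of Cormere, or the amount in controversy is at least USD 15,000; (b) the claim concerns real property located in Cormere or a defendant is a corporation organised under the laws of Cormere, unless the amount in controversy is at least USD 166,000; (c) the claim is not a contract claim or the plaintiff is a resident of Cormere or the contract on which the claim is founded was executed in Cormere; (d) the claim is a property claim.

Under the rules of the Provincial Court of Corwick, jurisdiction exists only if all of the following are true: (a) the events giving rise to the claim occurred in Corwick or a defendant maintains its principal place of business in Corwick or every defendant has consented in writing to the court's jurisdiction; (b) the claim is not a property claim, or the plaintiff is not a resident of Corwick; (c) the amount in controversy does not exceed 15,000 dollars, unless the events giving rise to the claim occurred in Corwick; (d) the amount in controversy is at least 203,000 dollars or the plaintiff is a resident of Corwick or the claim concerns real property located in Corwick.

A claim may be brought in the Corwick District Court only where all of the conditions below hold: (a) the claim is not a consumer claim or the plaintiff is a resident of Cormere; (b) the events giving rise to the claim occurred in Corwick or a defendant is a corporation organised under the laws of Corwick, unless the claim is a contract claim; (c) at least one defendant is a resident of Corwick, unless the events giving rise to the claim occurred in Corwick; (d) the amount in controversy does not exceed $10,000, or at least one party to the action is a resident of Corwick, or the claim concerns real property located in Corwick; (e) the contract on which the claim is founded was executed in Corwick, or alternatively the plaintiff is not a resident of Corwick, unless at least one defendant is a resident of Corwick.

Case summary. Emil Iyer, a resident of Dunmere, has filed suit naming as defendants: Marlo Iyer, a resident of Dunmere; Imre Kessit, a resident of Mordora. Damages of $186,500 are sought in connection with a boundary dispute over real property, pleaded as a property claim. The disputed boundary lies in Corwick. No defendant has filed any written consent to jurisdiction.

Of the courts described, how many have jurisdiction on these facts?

3

The Cormere High Bench:
  (a) The amount in controversy is USD 186,500, which meets the USD 15,000 floor, which satisfies one of the alternatives. Condition met.
  (b) The property lies in Corwick, not Cormere; no defendant is a corporation — none of the alternatives is met. The proviso rescues it, though: the amount in controversy is USD 186,500, which meets the 166,000 dollars floor. Met.
  (c) The claim is a property claim, not a contract claim — that alternative is enough. Met.
  (d) The claim is a property claim. Satisfied.
  → Every requirement is satisfied — jurisdiction.
The Provincial Court of Corwick:
  (a) The operative events occurred in Corwick, which satisfies one of the alternatives. Condition met.
  (b) The plaintiff resides in Dunmere, which is not Corwick — that alternative is enough. Satisfied.
  (c) The amount in controversy is 186,500 dollars, above the USD 15,000 ceiling. But the operative events occurred in Corwick, and the 'unless' clause therefore excuses the requirement. Condition met.
  (d) The property lies in Corwick — that alternative is enough. Condition met.
  → Every requirement is satisfied — jurisdiction.
The Corwick District Court:
  (a) The claim is a property claim, not a consumer claim — that alternative is enough. Condition met.
  (b) The operative events occurred in Corwick, so one alternative holds. Condition met.
  (c) No defendant resides in Corwick (they reside in Dunmere, Mordora). However, the operative events occurred in Corwick, so the 'unless' proviso supplies this condition. Satisfied.
  (d) The property lies in Corwick — that alternative is enough. Met.
  (e) The plaintiff resides in Dunmere, which is not Corwick — that alternative is enough. Satisfied.
  → Jurisdiction lies.
Courts with jurisdiction: the Cormere High Bench, the Provincial Court of Corwick, the Corwick District Court — 3 in total.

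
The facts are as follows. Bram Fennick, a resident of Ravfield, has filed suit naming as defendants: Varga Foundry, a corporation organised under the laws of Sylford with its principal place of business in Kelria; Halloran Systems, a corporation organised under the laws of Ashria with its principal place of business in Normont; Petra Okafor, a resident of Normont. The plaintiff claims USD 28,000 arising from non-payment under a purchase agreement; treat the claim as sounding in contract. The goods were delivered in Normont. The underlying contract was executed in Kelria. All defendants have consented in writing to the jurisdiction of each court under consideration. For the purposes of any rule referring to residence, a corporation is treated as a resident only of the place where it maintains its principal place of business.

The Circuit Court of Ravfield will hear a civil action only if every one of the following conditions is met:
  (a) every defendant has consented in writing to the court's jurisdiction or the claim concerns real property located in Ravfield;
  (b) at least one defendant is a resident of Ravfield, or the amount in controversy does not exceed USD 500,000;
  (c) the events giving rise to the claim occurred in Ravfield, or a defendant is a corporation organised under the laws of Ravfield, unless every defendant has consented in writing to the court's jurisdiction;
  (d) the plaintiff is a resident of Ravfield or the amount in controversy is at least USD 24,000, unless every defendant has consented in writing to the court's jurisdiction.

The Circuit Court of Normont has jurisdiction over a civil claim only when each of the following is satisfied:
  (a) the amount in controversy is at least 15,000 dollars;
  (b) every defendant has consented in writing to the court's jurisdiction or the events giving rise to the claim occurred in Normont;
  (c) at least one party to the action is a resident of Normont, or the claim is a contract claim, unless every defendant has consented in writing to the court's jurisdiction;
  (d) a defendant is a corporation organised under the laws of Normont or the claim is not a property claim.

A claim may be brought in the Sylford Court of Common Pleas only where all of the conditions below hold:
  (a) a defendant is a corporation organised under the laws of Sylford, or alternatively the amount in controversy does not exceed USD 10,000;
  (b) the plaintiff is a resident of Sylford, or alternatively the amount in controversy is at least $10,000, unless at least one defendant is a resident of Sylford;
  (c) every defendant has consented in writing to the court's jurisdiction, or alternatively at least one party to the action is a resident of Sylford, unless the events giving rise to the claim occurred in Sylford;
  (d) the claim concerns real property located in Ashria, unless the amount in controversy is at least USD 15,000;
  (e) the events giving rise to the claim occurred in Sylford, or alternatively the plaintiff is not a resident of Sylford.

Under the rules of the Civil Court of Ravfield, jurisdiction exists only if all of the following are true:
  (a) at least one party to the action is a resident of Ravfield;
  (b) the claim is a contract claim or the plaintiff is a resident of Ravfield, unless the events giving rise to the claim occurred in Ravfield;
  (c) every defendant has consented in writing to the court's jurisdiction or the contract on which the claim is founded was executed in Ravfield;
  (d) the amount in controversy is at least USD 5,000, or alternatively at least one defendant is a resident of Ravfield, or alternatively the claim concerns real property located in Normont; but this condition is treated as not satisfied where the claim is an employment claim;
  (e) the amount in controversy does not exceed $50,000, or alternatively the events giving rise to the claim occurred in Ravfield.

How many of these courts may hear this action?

The Circuit Court of Ravfield:
  (a) Every defendant has filed written consent, so this disjunct is met. Met.
  (b) The amount in controversy is $28,000, within the $500,000 ceiling, which satisfies one of the alternatives. Condition met.
  (c) The operative events occurred in Normont, not Ravfield; the corporate defendant(s) are organised in Ashria, Sylford, not Ravfield — none of the alternatives is met. The proviso rescues it, though: every defendant has filed written consent. Satisfied.
  (d) The plaintiff resides in Ravfield, so one alternative holds. Condition met.
  → Jurisdiction lies.
The Circuit Court of Normont:
  (a) The amount in controversy is 28,000 dollars, which meets the $15,000 floor. Satisfied.
  (b) Every defendant has filed written consent, so one alternative holds. Satisfied.
  (c) Halloran Systems resides in Normont — that alternative is enough. Condition met.
  (d) The claim is a contract claim, not a property claim, which satisfies one of the alternatives. Condition met.
  → All conditions met; jurisdiction exists.
The Sylford Court of Common Pleas:
  (a) Varga Foundry is organised under the laws of Sylford, so one alternative holds. Condition met.
  (b) The amount in controversy is USD 28,000, which meets the $10,000 floor, so this disjunct is met. Satisfied.
  (c) Every defendant has filed written consent, which satisfies one of the alternatives. Condition met.
  (d) The claim does not concern real property. However, the amount in controversy is USD 28,000, which meets the USD 15,000 floor, so the 'unless' proviso supplies this condition. Satisfied.
  (e) The plaintiff resides in Ravfield, which is not Sylford, so one alternative holds. Satisfied.
  → Jurisdiction lies.
The Civil Court of Ravfield:
  (a) Bram Fennick resides in Ravfield. Met.
  (b) The claim is a contract claim, so one alternative holds. Met.
  (c) Every defendant has filed written consent, so one alternative holds. Met.
  (d) The amount in controversy is 28,000 dollars, which meets the USD 5,000 floor, so one alternative holds. The carve-out does not apply: the claim is a contract claim, not an employment claim. Condition met.
  (e) The amount in controversy is USD 28,000, within the $50,000 ceiling, which satisfies one of the alternatives. Met.
  → Every requirement is satisfied — jurisdiction.
Courts with jurisdiction: the Circuit Court of Ravfield, the Circuit Court of Normont, the Sylford Court of Common Pleas, the Civil Court of Ravfield — 4 in total.

4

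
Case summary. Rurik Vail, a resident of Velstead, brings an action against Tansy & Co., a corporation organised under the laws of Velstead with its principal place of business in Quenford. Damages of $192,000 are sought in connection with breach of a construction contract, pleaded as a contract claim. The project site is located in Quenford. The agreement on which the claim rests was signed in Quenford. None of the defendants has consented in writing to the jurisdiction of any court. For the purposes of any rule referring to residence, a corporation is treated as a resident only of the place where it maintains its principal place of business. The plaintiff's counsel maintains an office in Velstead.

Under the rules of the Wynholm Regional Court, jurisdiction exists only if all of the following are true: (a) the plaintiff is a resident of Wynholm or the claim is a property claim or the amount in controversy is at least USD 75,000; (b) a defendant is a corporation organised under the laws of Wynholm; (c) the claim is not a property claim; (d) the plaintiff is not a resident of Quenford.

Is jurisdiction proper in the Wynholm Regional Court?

No

The Wynholm Regional Court:
  (a) The amount in controversy is 192,000 dollars, which meets the USD 75,000 floor, which satisfies one of the alternatives. Condition met.
  (b) The corporate defendant(s) are organised in Velstead, not Wynholm. Condition not met.
  (c) The claim is a contract claim, not a property claim. Satisfied.
  (d) The plaintiff resides in Velstead, which is not Quenford. Met.
  → At least one condition fails; no jurisdiction.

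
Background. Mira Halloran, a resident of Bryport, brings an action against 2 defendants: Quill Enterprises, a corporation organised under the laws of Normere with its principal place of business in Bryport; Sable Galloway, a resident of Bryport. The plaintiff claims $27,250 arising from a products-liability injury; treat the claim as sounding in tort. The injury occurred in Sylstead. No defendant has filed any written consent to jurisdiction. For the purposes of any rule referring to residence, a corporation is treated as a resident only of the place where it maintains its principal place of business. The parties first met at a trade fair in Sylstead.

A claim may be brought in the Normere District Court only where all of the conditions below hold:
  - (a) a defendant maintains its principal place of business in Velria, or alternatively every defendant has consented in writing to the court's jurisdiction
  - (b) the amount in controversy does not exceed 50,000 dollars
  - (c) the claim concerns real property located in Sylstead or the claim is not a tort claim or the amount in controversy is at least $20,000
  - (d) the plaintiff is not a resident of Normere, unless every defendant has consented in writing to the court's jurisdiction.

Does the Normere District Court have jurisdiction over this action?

The Normere District Court:
  (a) The corporate defendant(s) have their principal place of business in Bryport, not Velria; no such written consent has been filed — no alternative holds. Not satisfied.
  (b) The amount in controversy is $27,250, within the $50,000 ceiling. Met.
  (c) The amount in controversy is $27,250, which meets the 20,000 dollars floor — that alternative is enough. Met.
  (d) The plaintiff resides in Bryport, which is not Normere. Condition met.
  → Not every requirement is met — no jurisdiction.

No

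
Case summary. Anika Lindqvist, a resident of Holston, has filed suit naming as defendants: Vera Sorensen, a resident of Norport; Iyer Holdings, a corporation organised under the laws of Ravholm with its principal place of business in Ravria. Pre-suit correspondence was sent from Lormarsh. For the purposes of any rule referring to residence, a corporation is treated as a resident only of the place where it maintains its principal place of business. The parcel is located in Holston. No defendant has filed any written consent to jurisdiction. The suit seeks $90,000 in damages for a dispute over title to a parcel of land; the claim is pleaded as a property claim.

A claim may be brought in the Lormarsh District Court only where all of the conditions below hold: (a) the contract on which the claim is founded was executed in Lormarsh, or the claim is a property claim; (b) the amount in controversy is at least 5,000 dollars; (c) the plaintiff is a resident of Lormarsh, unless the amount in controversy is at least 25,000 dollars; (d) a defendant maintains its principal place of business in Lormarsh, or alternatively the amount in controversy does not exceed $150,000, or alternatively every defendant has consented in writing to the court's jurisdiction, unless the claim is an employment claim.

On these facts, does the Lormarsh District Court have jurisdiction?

The Lormarsh District Court:
  (a) The claim is a property claim — that alternative is enough. Satisfied.
  (b) The amount in controversy is 90,000 dollars, which meets the USD 5,000 floor. Met.
  (c) The plaintiff resides in Holston, not Lormarsh. However, the amount in controversy is $90,000, which meets the 25,000 dollars floor, so the 'unless' proviso supplies this condition. Condition met.
  (d) The amount in controversy is $90,000, within the 150,000 dollars ceiling, so this disjunct is met. Satisfied.
  → The court has jurisdiction.

Yes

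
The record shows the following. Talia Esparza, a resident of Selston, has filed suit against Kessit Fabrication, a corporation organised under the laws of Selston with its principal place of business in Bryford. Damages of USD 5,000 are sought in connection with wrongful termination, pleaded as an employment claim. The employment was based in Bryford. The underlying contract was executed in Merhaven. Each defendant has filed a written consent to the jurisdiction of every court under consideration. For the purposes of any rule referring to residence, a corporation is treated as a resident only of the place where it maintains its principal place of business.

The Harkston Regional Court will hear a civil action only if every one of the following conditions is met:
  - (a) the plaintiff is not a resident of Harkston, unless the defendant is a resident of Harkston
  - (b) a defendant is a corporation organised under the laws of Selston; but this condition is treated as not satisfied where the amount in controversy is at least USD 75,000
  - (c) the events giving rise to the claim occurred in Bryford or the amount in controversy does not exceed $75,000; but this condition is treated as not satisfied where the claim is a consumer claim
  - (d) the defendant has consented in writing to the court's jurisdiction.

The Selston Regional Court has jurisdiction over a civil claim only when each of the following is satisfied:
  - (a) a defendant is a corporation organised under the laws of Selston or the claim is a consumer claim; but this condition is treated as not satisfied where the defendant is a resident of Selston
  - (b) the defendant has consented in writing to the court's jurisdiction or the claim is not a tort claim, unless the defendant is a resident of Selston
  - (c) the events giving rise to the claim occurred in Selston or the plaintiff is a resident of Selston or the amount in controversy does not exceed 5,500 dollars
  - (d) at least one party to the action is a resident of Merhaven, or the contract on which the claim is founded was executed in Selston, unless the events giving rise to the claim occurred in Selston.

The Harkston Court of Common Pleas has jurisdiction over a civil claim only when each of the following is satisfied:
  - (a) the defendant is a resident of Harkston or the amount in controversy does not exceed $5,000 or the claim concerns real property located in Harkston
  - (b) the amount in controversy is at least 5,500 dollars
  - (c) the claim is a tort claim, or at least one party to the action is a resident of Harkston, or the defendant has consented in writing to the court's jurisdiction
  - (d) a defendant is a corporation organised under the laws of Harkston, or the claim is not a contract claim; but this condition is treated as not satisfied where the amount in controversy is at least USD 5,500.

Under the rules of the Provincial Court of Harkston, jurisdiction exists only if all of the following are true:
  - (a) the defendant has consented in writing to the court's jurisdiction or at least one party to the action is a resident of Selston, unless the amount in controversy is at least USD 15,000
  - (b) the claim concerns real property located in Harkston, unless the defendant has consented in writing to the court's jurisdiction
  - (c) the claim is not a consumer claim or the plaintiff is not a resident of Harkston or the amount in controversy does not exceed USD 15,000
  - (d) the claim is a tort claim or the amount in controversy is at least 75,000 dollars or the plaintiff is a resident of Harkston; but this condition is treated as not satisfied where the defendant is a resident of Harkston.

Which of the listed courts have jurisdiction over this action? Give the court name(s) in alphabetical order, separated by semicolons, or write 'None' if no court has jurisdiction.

The Harkston Regional Court:
  (a) The plaintiff resides in Selston, which is not Harkston. Met.
  (b) Kessit Fabrication is organised under the laws of Selston. The exception is not triggered, since the amount in controversy is USD 5,000, below the 75,000 dollars floor. Satisfied.
  (c) The operative events occurred in Bryford, which satisfies one of the alternatives. The exception is not triggered, since the claim is an employment claim, not a consumer claim. Condition met.
  (d) Every defendant has filed written consent. Satisfied.
  → All conditions met; jurisdiction exists.
The Selston Regional Court:
  (a) Kessit Fabrication is organised under the laws of Selston, so one alternative holds. And the carve-out is inapplicable — the defendant resides in Bryford, not Selston. Met.
  (b) Every defendant has filed written consent, which satisfies one of the alternatives. Satisfied.
  (c) The plaintiff resides in Selston, which satisfies one of the alternatives. Satisfied.
  (d) No party resides in Merhaven; the contract was executed in Merhaven, not Selston — none of the alternatives is met. The proviso offers no rescue either, since the operative events occurred in Bryford, not Selston. Condition not met.
  → No jurisdiction.
The Harkston Court of Common Pleas:
  (a) The amount in controversy is $5,000, within the $5,000 ceiling, so this disjunct is met. Met.
  (b) The amount in controversy is 5,000 dollars, below the $5,500 floor. Not met.
  (c) Every defendant has filed written consent — that alternative is enough. Met.
  (d) The claim is an employment claim, not a contract claim, so this disjunct is met. And the carve-out is inapplicable — the amount in controversy is $5,000, below the 5,500 dollars floor. Met.
  → Not every requirement is met — no jurisdiction.
The Provincial Court of Harkston:
  (a) Every defendant has filed written consent, which satisfies one of the alternatives. Satisfied.
  (b) The claim does not concern real property. However, every defendant has filed written consent, so the 'unless' proviso supplies this condition. Condition met.
  (c) The claim is an employment claim, not a consumer claim, so one alternative holds. Condition met.
  (d) The claim is an employment claim, not a tort claim; the amount in controversy is USD 5,000, below the $75,000 floor; the plaintiff resides in Selston, not Harkston — none of the alternatives is met. Condition not met.
  → No jurisdiction.

the Harkston Regional Court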